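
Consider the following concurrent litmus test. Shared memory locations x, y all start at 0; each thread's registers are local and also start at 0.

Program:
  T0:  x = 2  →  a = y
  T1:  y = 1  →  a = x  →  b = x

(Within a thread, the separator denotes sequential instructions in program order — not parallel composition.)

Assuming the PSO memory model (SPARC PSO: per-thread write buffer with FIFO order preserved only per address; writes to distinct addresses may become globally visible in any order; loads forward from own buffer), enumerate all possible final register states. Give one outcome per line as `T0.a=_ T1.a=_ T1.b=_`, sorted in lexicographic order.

T0.a=0 T1.a=0 T1.b=0
T0.a=0 T1.a=0 T1.b=2
T0.a=0 T1.a=2 T1.b=2
T0.a=1 T1.a=0 T1.b=0
T0.a=1 T1.a=0 T1.b=2
T0.a=1 T1.a=2 T1.b=2

outcome vector order: (T0.a,T1.a,T1.b)
|PSO outcomes| = 6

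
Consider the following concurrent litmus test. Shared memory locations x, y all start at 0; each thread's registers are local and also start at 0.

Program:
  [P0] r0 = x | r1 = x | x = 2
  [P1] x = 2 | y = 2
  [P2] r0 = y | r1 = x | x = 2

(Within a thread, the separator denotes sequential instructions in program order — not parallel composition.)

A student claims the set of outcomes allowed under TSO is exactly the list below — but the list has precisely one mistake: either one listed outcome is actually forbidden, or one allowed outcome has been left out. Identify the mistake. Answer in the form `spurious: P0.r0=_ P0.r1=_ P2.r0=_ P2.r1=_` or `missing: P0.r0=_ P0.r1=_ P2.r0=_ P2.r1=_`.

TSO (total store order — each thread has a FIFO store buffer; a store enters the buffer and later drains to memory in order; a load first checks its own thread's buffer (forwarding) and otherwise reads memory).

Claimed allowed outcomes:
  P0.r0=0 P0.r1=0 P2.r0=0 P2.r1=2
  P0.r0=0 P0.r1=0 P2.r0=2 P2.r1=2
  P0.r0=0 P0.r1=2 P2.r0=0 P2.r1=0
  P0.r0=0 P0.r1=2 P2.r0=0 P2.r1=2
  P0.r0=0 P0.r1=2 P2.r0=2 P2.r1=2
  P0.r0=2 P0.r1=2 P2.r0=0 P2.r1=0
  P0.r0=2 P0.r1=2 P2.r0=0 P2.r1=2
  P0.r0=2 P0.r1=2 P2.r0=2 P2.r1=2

outcome vector order: (P0.r0,P0.r1,P2.r0,P2.r1)
TSO: 9 outcomes — {0/0/0/0; 0/0/0/2; 0/0/2/2; 0/2/0/0; 0/2/0/2; 0/2/2/2; 2/2/0/0; 2/2/0/2; 2/2/2/2}
TSO∖claimed = {0/0/0/0}

missing: P0.r0=0 P0.r1=0 P2.r0=0 P2.r1=0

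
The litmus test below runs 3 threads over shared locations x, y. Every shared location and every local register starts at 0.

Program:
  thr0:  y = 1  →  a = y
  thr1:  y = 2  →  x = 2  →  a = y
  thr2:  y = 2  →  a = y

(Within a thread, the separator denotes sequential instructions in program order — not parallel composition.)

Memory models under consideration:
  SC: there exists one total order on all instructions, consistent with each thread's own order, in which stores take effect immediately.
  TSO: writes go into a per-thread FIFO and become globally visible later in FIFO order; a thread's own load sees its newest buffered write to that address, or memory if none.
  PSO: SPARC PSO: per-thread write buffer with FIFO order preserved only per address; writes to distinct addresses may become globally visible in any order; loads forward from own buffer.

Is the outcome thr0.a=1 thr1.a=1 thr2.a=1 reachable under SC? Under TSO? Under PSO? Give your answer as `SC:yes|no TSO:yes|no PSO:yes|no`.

outcome vector order: (thr0.a,thr1.a,thr2.a)
[SC] allowed = {111; 112; 121; 122; 212; 221; 222}
[TSO] allowed = {111; 112; 121; 122; 212; 221; 222}
[PSO] allowed = {111; 112; 121; 122; 212; 221; 222}
target 111 ∈ {SC,TSO,PSO}

SC:yes TSO:yes PSO:yes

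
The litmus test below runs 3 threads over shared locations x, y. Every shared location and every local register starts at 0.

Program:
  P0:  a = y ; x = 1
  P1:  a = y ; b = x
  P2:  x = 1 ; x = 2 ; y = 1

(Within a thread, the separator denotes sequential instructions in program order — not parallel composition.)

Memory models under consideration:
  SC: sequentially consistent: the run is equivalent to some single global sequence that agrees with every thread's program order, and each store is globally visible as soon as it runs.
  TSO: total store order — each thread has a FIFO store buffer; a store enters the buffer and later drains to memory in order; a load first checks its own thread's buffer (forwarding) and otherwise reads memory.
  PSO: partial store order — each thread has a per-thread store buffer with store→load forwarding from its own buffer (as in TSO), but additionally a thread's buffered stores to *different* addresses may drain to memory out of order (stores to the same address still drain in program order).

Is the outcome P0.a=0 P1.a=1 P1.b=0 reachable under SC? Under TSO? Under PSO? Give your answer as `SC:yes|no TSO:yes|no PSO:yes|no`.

outcome vector order: (P0.a,P1.a,P1.b)
[SC] allowed = {0/0/0; 0/0/1; 0/0/2; 0/1/1; 0/1/2; 1/0/0; 1/0/1; 1/0/2; 1/1/1; 1/1/2}
[TSO] allowed = {0/0/0; 0/0/1; 0/0/2; 0/1/1; 0/1/2; 1/0/0; 1/0/1; 1/0/2; 1/1/1; 1/1/2}
[PSO] allowed = {0/0/0; 0/0/1; 0/0/2; 0/1/0; 0/1/1; 0/1/2; 1/0/0; 1/0/1; 1/0/2; 1/1/0; 1/1/1; 1/1/2}
target 0/1/0 ∈ {PSO}

SC:no TSO:no PSO:yes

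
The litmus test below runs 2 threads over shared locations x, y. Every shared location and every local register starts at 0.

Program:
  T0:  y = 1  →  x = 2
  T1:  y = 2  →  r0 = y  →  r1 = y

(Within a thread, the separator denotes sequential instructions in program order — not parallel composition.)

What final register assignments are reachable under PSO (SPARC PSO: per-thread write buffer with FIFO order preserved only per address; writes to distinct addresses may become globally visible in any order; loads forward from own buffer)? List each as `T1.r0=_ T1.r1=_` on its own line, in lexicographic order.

outcome vector order: (T1.r0,T1.r1)
|PSO outcomes| = 3

T1.r0=1 T1.r1=1
T1.r0=2 T1.r1=1
T1.r0=2 T1.r1=2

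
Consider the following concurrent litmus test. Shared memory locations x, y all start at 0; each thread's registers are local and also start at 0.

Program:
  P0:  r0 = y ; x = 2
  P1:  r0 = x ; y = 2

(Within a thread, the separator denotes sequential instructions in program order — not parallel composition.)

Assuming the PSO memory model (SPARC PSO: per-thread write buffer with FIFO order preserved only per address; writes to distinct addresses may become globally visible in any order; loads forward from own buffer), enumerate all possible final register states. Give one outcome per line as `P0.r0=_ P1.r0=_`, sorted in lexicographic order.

P0.r0=0 P1.r0=0
P0.r0=0 P1.r0=2
P0.r0=2 P1.r0=0

outcome vector order: (P0.r0,P1.r0)
|PSO outcomes| = 3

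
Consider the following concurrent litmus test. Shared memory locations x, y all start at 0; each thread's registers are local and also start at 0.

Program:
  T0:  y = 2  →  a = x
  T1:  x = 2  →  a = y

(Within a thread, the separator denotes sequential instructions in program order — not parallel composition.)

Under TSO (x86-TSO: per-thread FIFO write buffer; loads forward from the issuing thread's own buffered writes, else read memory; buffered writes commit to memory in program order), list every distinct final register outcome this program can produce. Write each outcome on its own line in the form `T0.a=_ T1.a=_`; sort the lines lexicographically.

outcome vector order: (T0.a,T1.a)
|TSO outcomes| = 4

T0.a=0 T1.a=0
T0.a=0 T1.a=2
T0.a=2 T1.a=0
T0.a=2 T1.a=2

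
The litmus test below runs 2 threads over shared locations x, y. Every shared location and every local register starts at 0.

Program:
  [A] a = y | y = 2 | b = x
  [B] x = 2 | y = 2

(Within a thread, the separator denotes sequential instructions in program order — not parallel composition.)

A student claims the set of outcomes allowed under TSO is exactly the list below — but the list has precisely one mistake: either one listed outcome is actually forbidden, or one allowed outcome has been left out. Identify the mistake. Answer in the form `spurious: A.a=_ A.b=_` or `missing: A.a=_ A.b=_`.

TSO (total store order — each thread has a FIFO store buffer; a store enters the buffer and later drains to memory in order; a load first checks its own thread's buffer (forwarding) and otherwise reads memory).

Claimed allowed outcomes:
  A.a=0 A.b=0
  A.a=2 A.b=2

outcome vector order: (A.a,A.b)
under TSO → (0,0); (0,2); (2,2)
TSO∖claimed = {(0,2)}

missing: A.a=0 A.b=2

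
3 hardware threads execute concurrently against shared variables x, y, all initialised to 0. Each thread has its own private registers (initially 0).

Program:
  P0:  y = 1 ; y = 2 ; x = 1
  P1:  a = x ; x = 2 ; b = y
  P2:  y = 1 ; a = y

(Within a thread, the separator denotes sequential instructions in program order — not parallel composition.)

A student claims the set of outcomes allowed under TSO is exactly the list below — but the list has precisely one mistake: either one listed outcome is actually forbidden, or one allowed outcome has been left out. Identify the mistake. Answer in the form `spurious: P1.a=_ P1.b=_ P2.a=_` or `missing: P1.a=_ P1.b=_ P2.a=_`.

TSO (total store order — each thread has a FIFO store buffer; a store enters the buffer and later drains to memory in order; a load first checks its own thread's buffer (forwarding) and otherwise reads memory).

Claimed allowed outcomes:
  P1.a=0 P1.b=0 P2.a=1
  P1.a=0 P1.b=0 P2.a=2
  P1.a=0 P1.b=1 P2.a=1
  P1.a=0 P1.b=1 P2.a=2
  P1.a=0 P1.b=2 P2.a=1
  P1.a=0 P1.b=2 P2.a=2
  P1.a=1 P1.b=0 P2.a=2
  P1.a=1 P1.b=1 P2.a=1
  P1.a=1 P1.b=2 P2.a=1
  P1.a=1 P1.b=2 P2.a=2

outcome vector order: (P1.a,P1.b,P2.a)
TSO (9): (0,0,1) (0,0,2) (0,1,1) (0,1,2) (0,2,1) (0,2,2) (1,1,1) (1,2,1) (1,2,2)
claimed∖TSO = {(1,0,2)}

spurious: P1.a=1 P1.b=0 P2.a=2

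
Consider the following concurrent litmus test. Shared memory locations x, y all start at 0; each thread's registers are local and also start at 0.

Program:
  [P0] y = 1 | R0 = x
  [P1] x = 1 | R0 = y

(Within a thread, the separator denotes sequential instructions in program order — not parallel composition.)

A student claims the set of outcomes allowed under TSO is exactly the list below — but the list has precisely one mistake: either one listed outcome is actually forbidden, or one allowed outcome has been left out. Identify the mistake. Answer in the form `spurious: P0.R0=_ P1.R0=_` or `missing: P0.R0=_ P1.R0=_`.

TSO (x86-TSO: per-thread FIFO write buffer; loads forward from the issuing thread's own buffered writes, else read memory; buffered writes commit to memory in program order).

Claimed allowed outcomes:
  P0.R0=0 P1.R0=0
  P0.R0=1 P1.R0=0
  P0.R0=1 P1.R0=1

outcome vector order: (P0.R0,P1.R0)
under TSO → (0,0); (0,1); (1,0); (1,1)
TSO∖claimed = {(0,1)}

missing: P0.R0=0 P1.R0=1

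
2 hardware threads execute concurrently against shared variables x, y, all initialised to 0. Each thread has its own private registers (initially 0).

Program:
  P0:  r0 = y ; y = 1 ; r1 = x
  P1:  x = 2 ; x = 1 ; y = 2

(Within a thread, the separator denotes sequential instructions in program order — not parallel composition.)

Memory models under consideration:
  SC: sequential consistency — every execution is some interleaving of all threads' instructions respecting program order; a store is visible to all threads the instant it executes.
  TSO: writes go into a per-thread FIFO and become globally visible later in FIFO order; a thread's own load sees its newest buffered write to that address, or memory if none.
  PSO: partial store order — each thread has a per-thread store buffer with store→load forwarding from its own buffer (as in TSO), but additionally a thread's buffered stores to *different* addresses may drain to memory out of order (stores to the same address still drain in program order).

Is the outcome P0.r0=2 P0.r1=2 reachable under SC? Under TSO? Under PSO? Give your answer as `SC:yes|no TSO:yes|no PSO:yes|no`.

outcome vector order: (P0.r0,P0.r1)
SC (4): <0 0> <0 1> <0 2> <2 1>
TSO (4): <0 0> <0 1> <0 2> <2 1>
PSO (6): <0 0> <0 1> <0 2> <2 0> <2 1> <2 2>
target <2 2> ∈ {PSO}

SC:no TSO:no PSO:yes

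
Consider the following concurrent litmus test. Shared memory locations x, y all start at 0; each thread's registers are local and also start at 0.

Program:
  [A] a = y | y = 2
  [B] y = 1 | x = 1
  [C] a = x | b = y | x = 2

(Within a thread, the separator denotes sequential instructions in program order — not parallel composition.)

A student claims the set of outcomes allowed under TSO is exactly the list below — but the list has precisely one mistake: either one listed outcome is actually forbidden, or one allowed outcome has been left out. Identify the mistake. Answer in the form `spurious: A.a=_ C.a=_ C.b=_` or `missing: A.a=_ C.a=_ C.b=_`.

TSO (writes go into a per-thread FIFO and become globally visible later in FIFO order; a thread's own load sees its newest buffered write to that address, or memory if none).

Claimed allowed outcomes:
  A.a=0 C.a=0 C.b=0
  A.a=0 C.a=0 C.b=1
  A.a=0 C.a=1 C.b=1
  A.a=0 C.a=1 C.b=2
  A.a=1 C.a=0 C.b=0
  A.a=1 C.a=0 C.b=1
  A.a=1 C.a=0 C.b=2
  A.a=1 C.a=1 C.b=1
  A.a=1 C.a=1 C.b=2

outcome vector order: (A.a,C.a,C.b)
TSO (10): 000, 001, 002, 011, 012, 100, 101, 102, 111, 112
TSO∖claimed = {002}

missing: A.a=0 C.a=0 C.b=2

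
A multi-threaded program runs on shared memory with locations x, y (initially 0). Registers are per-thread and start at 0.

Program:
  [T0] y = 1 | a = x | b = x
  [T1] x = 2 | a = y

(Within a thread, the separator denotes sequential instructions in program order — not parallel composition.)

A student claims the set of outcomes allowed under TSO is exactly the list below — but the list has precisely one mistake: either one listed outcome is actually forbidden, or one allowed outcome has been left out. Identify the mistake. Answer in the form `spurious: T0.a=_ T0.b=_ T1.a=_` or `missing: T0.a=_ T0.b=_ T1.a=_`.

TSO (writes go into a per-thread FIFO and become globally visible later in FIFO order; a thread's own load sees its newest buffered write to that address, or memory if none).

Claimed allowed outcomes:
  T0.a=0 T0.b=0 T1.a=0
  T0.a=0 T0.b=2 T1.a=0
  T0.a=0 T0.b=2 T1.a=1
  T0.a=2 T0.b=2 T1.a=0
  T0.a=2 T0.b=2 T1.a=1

outcome vector order: (T0.a,T0.b,T1.a)
under TSO → 000 001 020 021 220 221
TSO∖claimed = {001}

missing: T0.a=0 T0.b=0 T1.a=1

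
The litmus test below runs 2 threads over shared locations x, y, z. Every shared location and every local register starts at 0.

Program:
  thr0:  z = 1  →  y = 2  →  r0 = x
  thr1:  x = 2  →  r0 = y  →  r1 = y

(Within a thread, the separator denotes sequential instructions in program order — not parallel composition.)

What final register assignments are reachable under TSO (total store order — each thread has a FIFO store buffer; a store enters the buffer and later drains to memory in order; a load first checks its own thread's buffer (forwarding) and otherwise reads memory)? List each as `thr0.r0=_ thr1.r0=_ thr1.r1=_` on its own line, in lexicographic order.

thr0.r0=0 thr1.r0=0 thr1.r1=0
thr0.r0=0 thr1.r0=0 thr1.r1=2
thr0.r0=0 thr1.r0=2 thr1.r1=2
thr0.r0=2 thr1.r0=0 thr1.r1=0
thr0.r0=2 thr1.r0=0 thr1.r1=2
thr0.r0=2 thr1.r0=2 thr1.r1=2

outcome vector order: (thr0.r0,thr1.r0,thr1.r1)
|TSO outcomes| = 6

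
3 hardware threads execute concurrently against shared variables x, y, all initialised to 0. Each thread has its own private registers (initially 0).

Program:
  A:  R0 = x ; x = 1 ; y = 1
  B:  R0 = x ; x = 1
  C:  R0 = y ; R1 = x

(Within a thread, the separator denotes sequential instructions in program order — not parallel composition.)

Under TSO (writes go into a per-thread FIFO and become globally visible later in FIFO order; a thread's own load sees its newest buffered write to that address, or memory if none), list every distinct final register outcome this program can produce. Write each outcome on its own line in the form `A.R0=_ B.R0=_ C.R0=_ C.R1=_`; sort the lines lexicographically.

outcome vector order: (A.R0,B.R0,C.R0,C.R1)
|TSO outcomes| = 9

A.R0=0 B.R0=0 C.R0=0 C.R1=0
A.R0=0 B.R0=0 C.R0=0 C.R1=1
A.R0=0 B.R0=0 C.R0=1 C.R1=1
A.R0=0 B.R0=1 C.R0=0 C.R1=0
A.R0=0 B.R0=1 C.R0=0 C.R1=1
A.R0=0 B.R0=1 C.R0=1 C.R1=1
A.R0=1 B.R0=0 C.R0=0 C.R1=0
A.R0=1 B.R0=0 C.R0=0 C.R1=1
A.R0=1 B.R0=0 C.R0=1 C.R1=1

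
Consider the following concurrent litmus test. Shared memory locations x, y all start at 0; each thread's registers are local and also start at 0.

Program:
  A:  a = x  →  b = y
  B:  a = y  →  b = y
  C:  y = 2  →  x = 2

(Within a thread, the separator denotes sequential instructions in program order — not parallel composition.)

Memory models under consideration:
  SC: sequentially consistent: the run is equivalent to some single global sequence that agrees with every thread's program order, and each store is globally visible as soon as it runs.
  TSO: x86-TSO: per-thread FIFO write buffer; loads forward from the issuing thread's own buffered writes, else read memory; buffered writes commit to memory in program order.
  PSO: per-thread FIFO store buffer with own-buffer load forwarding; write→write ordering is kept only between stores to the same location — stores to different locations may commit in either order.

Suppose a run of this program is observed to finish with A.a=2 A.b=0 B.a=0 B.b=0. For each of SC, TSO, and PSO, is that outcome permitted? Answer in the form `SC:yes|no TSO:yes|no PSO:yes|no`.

outcome vector order: (A.a,A.b,B.a,B.b)
under SC → (0,0,0,0) (0,0,0,2) (0,0,2,2) (0,2,0,0) (0,2,0,2) (0,2,2,2) (2,2,0,0) (2,2,0,2) (2,2,2,2)
under TSO → (0,0,0,0) (0,0,0,2) (0,0,2,2) (0,2,0,0) (0,2,0,2) (0,2,2,2) (2,2,0,0) (2,2,0,2) (2,2,2,2)
under PSO → (0,0,0,0) (0,0,0,2) (0,0,2,2) (0,2,0,0) (0,2,0,2) (0,2,2,2) (2,0,0,0) (2,0,0,2) (2,0,2,2) (2,2,0,0) (2,2,0,2) (2,2,2,2)
target (2,0,0,0) ∈ {PSO}

SC:no TSO:no PSO:yes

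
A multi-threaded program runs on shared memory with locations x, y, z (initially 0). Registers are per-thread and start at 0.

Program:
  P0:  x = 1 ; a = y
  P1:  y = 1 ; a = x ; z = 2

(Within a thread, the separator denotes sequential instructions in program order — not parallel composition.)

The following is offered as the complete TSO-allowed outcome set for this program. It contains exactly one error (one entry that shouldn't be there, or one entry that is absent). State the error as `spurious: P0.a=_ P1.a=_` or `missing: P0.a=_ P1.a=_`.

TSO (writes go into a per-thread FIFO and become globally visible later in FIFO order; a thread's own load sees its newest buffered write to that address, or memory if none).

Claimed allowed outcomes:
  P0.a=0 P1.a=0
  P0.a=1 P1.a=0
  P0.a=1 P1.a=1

outcome vector order: (P0.a,P1.a)
TSO: 4 outcomes — {00; 01; 10; 11}
TSO∖claimed = {01}

missing: P0.a=0 P1.a=1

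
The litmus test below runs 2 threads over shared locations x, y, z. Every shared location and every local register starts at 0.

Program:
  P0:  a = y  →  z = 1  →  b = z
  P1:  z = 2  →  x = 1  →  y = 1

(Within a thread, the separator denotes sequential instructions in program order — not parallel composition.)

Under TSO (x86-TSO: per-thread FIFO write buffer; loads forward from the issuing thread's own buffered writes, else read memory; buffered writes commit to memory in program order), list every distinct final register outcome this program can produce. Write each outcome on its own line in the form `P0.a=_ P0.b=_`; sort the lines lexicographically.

outcome vector order: (P0.a,P0.b)
|TSO outcomes| = 3

P0.a=0 P0.b=1
P0.a=0 P0.b=2
P0.a=1 P0.b=1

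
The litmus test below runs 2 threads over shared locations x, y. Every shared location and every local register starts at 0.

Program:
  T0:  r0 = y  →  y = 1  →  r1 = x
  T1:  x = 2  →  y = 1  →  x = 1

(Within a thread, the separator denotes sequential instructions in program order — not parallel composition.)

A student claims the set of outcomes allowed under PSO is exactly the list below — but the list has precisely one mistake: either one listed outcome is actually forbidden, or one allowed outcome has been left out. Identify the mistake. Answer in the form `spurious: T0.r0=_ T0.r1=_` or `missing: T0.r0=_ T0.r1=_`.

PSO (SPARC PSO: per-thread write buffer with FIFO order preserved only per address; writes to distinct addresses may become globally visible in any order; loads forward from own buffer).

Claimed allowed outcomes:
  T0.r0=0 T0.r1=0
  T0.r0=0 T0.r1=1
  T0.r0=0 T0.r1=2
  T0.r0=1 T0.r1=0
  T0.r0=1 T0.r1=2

missing: T0.r0=1 T0.r1=1

outcome vector order: (T0.r0,T0.r1)
[PSO] allowed = {(0,0); (0,1); (0,2); (1,0); (1,1); (1,2)}
PSO∖claimed = {(1,1)}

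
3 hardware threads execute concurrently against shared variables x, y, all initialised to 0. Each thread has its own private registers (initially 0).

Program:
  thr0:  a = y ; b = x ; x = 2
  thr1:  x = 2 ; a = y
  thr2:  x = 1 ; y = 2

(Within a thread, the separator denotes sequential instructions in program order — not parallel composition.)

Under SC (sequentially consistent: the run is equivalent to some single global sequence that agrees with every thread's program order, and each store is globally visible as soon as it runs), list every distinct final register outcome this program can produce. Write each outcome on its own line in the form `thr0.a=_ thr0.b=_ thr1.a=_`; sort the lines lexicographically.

outcome vector order: (thr0.a,thr0.b,thr1.a)
|SC outcomes| = 10

thr0.a=0 thr0.b=0 thr1.a=0
thr0.a=0 thr0.b=0 thr1.a=2
thr0.a=0 thr0.b=1 thr1.a=0
thr0.a=0 thr0.b=1 thr1.a=2
thr0.a=0 thr0.b=2 thr1.a=0
thr0.a=0 thr0.b=2 thr1.a=2
thr0.a=2 thr0.b=1 thr1.a=0
thr0.a=2 thr0.b=1 thr1.a=2
thr0.a=2 thr0.b=2 thr1.a=0
thr0.a=2 thr0.b=2 thr1.a=2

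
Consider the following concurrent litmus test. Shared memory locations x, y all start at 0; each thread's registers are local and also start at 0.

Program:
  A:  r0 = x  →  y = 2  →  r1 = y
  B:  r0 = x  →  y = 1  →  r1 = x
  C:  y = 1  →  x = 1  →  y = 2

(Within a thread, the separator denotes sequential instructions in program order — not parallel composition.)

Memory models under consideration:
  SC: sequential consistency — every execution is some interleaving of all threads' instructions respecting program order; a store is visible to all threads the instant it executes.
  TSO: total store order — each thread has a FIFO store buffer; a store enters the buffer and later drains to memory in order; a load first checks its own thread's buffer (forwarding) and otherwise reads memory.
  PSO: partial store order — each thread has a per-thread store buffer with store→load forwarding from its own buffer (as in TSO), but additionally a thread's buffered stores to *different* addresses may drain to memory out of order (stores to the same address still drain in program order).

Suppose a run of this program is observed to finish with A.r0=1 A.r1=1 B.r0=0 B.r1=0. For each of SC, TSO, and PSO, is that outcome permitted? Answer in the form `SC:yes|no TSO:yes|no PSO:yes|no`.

outcome vector order: (A.r0,A.r1,B.r0,B.r1)
[SC] allowed = {(0,1,0,0), (0,1,0,1), (0,1,1,1), (0,2,0,0), (0,2,0,1), (0,2,1,1), (1,1,0,1), (1,1,1,1), (1,2,0,0), (1,2,0,1), (1,2,1,1)}
[TSO] allowed = {(0,1,0,0), (0,1,0,1), (0,1,1,1), (0,2,0,0), (0,2,0,1), (0,2,1,1), (1,1,0,0), (1,1,0,1), (1,1,1,1), (1,2,0,0), (1,2,0,1), (1,2,1,1)}
[PSO] allowed = {(0,1,0,0), (0,1,0,1), (0,1,1,1), (0,2,0,0), (0,2,0,1), (0,2,1,1), (1,1,0,0), (1,1,0,1), (1,1,1,1), (1,2,0,0), (1,2,0,1), (1,2,1,1)}
target (1,1,0,0) ∈ {TSO,PSO}

SC:no TSO:yes PSO:yes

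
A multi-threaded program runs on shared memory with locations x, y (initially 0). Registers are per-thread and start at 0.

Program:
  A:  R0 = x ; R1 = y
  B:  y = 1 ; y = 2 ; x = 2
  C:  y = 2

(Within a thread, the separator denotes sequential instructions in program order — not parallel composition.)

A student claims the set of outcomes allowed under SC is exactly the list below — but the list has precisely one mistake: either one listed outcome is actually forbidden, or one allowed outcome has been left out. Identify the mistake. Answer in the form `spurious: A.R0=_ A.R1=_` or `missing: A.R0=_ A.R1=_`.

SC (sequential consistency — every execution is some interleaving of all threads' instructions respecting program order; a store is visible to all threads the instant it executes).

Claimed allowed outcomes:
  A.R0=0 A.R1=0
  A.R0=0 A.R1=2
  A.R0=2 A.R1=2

outcome vector order: (A.R0,A.R1)
SC (4): 0/0 0/1 0/2 2/2
SC∖claimed = {0/1}

missing: A.R0=0 A.R1=1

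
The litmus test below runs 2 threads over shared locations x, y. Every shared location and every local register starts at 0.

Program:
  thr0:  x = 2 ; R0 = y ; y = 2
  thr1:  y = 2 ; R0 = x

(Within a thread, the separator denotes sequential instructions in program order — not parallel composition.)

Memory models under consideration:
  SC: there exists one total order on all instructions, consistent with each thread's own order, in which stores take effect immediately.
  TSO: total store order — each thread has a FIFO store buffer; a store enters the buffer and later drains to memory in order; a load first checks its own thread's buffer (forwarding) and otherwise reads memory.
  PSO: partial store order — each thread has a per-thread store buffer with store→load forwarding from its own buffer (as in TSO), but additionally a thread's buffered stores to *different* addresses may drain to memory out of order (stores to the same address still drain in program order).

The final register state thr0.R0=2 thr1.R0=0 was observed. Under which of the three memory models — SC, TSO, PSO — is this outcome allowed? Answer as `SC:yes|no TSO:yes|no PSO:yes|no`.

outcome vector order: (thr0.R0,thr1.R0)
under SC → 02, 20, 22
under TSO → 00, 02, 20, 22
under PSO → 00, 02, 20, 22
target 20 ∈ {SC,TSO,PSO}

SC:yes TSO:yes PSO:yes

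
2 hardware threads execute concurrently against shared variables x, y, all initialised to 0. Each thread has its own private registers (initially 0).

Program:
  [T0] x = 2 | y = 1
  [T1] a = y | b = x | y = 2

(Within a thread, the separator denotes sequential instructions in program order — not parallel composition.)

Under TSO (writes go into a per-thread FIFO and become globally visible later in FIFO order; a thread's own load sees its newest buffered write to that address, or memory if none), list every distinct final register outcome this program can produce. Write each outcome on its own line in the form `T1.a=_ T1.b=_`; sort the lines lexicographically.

outcome vector order: (T1.a,T1.b)
|TSO outcomes| = 3

T1.a=0 T1.b=0
T1.a=0 T1.b=2
T1.a=1 T1.b=2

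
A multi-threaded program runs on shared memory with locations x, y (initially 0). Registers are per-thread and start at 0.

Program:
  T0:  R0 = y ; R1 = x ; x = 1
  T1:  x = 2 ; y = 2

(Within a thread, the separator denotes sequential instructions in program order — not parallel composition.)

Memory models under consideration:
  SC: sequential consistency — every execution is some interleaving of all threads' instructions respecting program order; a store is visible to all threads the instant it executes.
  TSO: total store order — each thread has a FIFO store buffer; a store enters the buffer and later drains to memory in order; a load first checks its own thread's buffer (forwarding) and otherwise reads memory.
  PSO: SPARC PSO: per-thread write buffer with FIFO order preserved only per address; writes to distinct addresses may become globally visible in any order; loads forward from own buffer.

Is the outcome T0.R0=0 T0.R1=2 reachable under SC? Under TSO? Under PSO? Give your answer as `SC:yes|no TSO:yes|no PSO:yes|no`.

SC:yes TSO:yes PSO:yes

outcome vector order: (T0.R0,T0.R1)
SC (3): (0,0); (0,2); (2,2)
TSO (3): (0,0); (0,2); (2,2)
PSO (4): (0,0); (0,2); (2,0); (2,2)
target (0,2) ∈ {SC,TSO,PSO}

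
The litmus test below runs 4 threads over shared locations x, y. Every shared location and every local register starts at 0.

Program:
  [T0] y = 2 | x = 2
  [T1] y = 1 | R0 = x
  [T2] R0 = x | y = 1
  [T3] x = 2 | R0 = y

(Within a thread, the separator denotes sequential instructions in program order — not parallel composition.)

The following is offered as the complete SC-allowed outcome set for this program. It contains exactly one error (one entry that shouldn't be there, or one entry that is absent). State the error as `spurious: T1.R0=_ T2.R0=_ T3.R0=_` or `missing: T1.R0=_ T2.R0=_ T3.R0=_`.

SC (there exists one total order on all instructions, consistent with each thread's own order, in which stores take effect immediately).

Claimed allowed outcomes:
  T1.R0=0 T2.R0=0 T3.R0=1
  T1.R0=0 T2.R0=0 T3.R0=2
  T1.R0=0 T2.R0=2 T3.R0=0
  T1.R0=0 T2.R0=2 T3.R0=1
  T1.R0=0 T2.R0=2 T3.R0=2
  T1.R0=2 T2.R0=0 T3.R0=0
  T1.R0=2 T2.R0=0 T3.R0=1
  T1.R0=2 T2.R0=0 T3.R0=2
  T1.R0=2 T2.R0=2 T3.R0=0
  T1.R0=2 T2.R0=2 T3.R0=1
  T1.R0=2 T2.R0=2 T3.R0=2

spurious: T1.R0=0 T2.R0=2 T3.R0=0

outcome vector order: (T1.R0,T2.R0,T3.R0)
SC: 10 outcomes — {001 002 021 022 200 201 202 220 221 222}
claimed∖SC = {020}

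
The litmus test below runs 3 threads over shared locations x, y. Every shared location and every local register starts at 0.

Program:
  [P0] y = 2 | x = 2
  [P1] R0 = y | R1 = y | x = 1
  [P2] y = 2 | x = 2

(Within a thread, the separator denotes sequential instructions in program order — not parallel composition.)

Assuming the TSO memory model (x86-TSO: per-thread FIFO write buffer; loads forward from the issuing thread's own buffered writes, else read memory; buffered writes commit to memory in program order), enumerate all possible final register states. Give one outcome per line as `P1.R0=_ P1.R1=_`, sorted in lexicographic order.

P1.R0=0 P1.R1=0
P1.R0=0 P1.R1=2
P1.R0=2 P1.R1=2

outcome vector order: (P1.R0,P1.R1)
|TSO outcomes| = 3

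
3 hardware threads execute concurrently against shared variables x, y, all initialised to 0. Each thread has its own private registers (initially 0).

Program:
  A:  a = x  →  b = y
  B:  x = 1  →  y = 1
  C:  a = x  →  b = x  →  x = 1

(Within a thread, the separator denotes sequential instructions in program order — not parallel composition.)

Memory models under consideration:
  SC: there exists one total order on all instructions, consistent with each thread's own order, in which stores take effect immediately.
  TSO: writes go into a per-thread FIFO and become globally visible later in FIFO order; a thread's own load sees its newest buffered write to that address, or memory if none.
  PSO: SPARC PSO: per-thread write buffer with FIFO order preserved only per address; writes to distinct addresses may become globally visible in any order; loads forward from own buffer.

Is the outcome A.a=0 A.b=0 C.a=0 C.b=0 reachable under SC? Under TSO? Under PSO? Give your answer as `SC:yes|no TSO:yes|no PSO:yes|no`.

outcome vector order: (A.a,A.b,C.a,C.b)
SC (12): <0 0 0 0> <0 0 0 1> <0 0 1 1> <0 1 0 0> <0 1 0 1> <0 1 1 1> <1 0 0 0> <1 0 0 1> <1 0 1 1> <1 1 0 0> <1 1 0 1> <1 1 1 1>
TSO (12): <0 0 0 0> <0 0 0 1> <0 0 1 1> <0 1 0 0> <0 1 0 1> <0 1 1 1> <1 0 0 0> <1 0 0 1> <1 0 1 1> <1 1 0 0> <1 1 0 1> <1 1 1 1>
PSO (12): <0 0 0 0> <0 0 0 1> <0 0 1 1> <0 1 0 0> <0 1 0 1> <0 1 1 1> <1 0 0 0> <1 0 0 1> <1 0 1 1> <1 1 0 0> <1 1 0 1> <1 1 1 1>
target <0 0 0 0> ∈ {SC,TSO,PSO}

SC:yes TSO:yes PSO:yes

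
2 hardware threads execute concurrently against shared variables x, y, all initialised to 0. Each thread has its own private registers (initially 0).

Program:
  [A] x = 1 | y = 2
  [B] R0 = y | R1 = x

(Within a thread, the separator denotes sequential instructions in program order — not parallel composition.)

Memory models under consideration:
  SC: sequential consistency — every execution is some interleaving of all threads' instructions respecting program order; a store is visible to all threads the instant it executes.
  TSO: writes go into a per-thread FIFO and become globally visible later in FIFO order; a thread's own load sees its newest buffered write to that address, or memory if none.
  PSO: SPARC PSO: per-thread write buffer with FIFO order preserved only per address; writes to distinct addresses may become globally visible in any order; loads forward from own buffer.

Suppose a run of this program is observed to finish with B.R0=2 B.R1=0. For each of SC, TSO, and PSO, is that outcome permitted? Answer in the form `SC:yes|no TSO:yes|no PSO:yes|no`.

outcome vector order: (B.R0,B.R1)
[SC] allowed = {00; 01; 21}
[TSO] allowed = {00; 01; 21}
[PSO] allowed = {00; 01; 20; 21}
target 20 ∈ {PSO}

SC:no TSO:no PSO:yes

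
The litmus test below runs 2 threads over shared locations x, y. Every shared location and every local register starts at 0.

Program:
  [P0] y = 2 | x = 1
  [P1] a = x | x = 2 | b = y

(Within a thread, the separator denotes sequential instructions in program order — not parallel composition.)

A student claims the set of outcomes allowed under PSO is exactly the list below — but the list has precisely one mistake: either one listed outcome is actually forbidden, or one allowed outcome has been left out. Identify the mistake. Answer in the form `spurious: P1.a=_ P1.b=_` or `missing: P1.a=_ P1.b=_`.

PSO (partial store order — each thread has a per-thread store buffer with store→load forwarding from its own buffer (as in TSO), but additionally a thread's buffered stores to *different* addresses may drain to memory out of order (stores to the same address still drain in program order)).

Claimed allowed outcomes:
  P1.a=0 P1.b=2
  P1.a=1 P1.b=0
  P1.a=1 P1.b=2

outcome vector order: (P1.a,P1.b)
PSO: 4 outcomes — {0/0, 0/2, 1/0, 1/2}
PSO∖claimed = {0/0}

missing: P1.a=0 P1.b=0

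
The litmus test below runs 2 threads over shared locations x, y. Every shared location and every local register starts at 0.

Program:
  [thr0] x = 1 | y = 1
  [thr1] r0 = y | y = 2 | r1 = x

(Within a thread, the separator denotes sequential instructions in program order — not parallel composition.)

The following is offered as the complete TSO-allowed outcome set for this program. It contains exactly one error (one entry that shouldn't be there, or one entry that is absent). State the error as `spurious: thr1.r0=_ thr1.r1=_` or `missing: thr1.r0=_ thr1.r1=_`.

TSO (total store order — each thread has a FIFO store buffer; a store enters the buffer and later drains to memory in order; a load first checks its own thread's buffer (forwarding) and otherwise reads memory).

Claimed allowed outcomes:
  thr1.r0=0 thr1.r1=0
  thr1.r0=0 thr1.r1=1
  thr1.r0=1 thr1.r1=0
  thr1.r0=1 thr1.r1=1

spurious: thr1.r0=1 thr1.r1=0

outcome vector order: (thr1.r0,thr1.r1)
[TSO] allowed = {<0 0>, <0 1>, <1 1>}
claimed∖TSO = {<1 0>}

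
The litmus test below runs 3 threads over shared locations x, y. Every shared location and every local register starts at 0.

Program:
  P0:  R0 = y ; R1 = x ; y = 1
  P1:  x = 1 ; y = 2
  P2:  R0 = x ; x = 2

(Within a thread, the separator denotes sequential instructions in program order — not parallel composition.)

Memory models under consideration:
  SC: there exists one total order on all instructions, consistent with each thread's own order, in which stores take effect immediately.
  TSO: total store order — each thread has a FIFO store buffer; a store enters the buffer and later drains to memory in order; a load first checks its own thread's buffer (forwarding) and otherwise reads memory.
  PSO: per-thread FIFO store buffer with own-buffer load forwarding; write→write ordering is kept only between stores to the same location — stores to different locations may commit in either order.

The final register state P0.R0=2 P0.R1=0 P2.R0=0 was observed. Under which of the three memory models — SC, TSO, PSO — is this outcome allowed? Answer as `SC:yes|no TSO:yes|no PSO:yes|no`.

SC:no TSO:no PSO:yes

outcome vector order: (P0.R0,P0.R1,P2.R0)
[SC] allowed = {0/0/0; 0/0/1; 0/1/0; 0/1/1; 0/2/0; 0/2/1; 2/1/0; 2/1/1; 2/2/0; 2/2/1}
[TSO] allowed = {0/0/0; 0/0/1; 0/1/0; 0/1/1; 0/2/0; 0/2/1; 2/1/0; 2/1/1; 2/2/0; 2/2/1}
[PSO] allowed = {0/0/0; 0/0/1; 0/1/0; 0/1/1; 0/2/0; 0/2/1; 2/0/0; 2/0/1; 2/1/0; 2/1/1; 2/2/0; 2/2/1}
target 2/0/0 ∈ {PSO}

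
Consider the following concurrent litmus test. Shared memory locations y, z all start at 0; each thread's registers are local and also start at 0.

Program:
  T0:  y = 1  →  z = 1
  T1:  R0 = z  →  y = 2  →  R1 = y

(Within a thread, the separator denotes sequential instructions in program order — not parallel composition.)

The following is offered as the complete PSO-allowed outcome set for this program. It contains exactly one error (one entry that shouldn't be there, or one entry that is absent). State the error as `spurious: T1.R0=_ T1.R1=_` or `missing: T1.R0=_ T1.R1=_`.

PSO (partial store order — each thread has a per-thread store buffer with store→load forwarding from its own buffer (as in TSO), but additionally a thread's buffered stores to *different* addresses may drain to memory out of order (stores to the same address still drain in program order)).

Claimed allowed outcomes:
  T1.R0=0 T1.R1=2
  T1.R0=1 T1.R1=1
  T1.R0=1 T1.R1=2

missing: T1.R0=0 T1.R1=1

outcome vector order: (T1.R0,T1.R1)
PSO (4): 0/1 0/2 1/1 1/2
PSO∖claimed = {0/1}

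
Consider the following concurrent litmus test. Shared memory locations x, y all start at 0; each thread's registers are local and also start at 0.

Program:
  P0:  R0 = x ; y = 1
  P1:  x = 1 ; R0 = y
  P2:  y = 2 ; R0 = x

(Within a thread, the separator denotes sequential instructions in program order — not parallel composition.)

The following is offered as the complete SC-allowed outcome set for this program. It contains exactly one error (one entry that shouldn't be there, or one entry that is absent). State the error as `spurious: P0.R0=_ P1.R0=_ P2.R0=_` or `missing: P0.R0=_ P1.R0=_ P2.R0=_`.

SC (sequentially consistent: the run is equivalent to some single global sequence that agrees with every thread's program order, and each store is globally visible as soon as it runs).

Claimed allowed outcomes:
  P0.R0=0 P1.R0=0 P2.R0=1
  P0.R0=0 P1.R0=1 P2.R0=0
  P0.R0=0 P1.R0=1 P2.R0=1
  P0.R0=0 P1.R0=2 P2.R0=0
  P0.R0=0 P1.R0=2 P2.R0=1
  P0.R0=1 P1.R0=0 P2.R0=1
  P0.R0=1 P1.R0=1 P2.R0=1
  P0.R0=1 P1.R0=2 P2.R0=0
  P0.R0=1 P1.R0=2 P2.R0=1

outcome vector order: (P0.R0,P1.R0,P2.R0)
[SC] allowed = {<0 0 1>; <0 1 0>; <0 1 1>; <0 2 0>; <0 2 1>; <1 0 1>; <1 1 0>; <1 1 1>; <1 2 0>; <1 2 1>}
SC∖claimed = {<1 1 0>}

missing: P0.R0=1 P1.R0=1 P2.R0=0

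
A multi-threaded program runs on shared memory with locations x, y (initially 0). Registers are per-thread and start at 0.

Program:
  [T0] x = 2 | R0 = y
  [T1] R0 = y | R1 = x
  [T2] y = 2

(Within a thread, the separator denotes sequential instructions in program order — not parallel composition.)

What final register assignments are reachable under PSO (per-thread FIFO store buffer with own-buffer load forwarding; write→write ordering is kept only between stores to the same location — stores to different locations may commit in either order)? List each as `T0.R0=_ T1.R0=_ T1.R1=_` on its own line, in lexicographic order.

outcome vector order: (T0.R0,T1.R0,T1.R1)
|PSO outcomes| = 8

T0.R0=0 T1.R0=0 T1.R1=0
T0.R0=0 T1.R0=0 T1.R1=2
T0.R0=0 T1.R0=2 T1.R1=0
T0.R0=0 T1.R0=2 T1.R1=2
T0.R0=2 T1.R0=0 T1.R1=0
T0.R0=2 T1.R0=0 T1.R1=2
T0.R0=2 T1.R0=2 T1.R1=0
T0.R0=2 T1.R0=2 T1.R1=2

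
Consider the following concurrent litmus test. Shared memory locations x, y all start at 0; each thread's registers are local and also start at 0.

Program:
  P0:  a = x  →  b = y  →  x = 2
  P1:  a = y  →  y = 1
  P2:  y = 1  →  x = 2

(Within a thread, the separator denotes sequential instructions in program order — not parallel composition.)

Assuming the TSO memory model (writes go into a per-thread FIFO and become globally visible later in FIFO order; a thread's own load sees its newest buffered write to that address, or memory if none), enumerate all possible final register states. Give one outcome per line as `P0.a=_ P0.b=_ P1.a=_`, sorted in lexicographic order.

outcome vector order: (P0.a,P0.b,P1.a)
|TSO outcomes| = 6

P0.a=0 P0.b=0 P1.a=0
P0.a=0 P0.b=0 P1.a=1
P0.a=0 P0.b=1 P1.a=0
P0.a=0 P0.b=1 P1.a=1
P0.a=2 P0.b=1 P1.a=0
P0.a=2 P0.b=1 P1.a=1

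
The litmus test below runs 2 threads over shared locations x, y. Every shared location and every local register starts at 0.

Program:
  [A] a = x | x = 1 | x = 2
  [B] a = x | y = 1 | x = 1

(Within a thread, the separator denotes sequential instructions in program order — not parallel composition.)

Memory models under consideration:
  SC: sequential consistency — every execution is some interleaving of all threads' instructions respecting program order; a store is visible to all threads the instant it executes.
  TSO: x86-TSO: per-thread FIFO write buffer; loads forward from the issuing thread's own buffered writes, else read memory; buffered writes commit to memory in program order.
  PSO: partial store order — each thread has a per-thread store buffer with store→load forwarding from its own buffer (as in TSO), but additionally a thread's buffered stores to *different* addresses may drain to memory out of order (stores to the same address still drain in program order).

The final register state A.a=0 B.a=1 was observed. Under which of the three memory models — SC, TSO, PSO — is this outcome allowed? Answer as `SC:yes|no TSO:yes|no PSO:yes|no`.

SC:yes TSO:yes PSO:yes

outcome vector order: (A.a,B.a)
under SC → 00; 01; 02; 10
under TSO → 00; 01; 02; 10
under PSO → 00; 01; 02; 10
target 01 ∈ {SC,TSO,PSO}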